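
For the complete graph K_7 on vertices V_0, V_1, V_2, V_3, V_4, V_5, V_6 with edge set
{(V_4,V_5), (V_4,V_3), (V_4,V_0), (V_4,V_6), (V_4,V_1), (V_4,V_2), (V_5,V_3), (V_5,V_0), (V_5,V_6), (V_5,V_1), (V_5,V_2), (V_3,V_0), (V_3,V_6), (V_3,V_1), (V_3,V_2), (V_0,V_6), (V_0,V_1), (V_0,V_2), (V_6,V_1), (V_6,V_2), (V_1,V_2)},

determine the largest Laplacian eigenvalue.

For the complete graph K_n, L = nI − J (J = all-ones matrix). J has eigenvalues n (once, eigenvector 𝟙) and 0 (multiplicity n−1), so L has eigenvalues 0 (once) and n (multiplicity n−1). Here n = 7: eigenvalue 0 once and 7 with multiplicity 6.
Laplacian eigenvalues: [0.0, 7.0, 7.0, 7.0, 7.0, 7.0, 7.0]. Largest eigenvalue (spectral radius) = 7.0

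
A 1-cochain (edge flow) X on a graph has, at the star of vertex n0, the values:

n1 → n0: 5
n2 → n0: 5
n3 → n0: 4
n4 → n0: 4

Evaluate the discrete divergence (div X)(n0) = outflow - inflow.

Divergence = sum of outgoing flows = (-5) + (-5) + (-4) + (-4) = -18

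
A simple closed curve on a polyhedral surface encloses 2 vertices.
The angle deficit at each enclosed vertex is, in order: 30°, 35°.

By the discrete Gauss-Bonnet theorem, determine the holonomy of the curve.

Holonomy = total enclosed curvature = 30° + 35° = 65°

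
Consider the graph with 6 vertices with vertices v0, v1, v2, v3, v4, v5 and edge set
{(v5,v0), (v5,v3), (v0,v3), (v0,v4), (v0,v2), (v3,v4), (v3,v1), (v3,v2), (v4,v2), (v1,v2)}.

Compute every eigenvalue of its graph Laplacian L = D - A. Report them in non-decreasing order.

Degrees: deg(v0) = 4, deg(v1) = 2, deg(v2) = 4, deg(v3) = 5, deg(v4) = 3, deg(v5) = 2.
L = D − A with rows/columns ordered (v0, v1, v2, v3, v4, v5):
  [ 4,  0, -1, -1, -1, -1]
  [ 0,  2, -1, -1,  0,  0]
  [-1, -1,  4, -1, -1,  0]
  [-1, -1, -1,  5, -1, -1]
  [-1,  0, -1, -1,  3,  0]
  [-1,  0,  0, -1,  0,  2]
Characteristic polynomial: det(λI − L) = λ(λ² − 7λ + 9)(λ² − 7λ + 11)(λ − 6).
Roots: λ = 0; (λ² − 7λ + 9) = 0 ⇒ λ = (7 ± √13)/2 ≈ 1.6972, 5.3028; (λ² − 7λ + 11) = 0 ⇒ λ = (7 ± √5)/2 ≈ 2.382, 4.618; (λ − 6) = 0 ⇒ λ = 6.
(Check: the roots sum (with multiplicity) to 20, matching trace L = Σdeg = 2·10 = 20.)
Laplacian eigenvalues (increasing order): [0.0, 1.6972, 2.382, 4.618, 5.3028, 6.0]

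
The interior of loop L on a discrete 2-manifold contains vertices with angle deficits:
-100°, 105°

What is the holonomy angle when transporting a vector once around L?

Holonomy = total enclosed curvature = (-100°) + 105° = 5°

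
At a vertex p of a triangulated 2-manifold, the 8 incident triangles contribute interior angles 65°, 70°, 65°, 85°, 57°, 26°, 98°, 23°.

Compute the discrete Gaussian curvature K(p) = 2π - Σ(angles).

Sum of angles = 489°. K = 360° - 489° = -129° = -43π/60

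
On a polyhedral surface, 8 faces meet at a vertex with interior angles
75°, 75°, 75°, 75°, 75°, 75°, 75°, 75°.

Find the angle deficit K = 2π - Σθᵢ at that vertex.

Sum of angles = 600°. K = 360° - 600° = -240° = -4π/3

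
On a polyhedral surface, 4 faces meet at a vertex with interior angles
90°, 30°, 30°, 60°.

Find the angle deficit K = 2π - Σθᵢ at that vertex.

Sum of angles = 210°. K = 360° - 210° = 150° = 5π/6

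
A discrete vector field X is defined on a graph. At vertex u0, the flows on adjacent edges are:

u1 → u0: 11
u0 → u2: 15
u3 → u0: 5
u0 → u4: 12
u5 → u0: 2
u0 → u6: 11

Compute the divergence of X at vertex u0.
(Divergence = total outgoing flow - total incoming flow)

Divergence = sum of outgoing flows = (-11) + 15 + (-5) + 12 + (-2) + 11 = 20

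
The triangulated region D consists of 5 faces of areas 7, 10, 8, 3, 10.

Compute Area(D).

7 + 10 + 8 + 3 + 10 = 38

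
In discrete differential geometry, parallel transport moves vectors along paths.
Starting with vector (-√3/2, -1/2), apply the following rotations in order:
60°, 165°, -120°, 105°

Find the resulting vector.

Total rotation: 60° + 165° + (-120°) + 105° = 210° ≡ -150° (mod 360°). Final vector: (0.5000, 0.8660)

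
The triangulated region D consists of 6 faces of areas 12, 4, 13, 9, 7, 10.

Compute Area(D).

12 + 4 + 13 + 9 + 7 + 10 = 55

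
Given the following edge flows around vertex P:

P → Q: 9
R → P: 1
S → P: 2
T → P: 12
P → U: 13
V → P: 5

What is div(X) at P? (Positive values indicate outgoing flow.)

Divergence = sum of outgoing flows = 9 + (-1) + (-2) + (-12) + 13 + (-5) = 2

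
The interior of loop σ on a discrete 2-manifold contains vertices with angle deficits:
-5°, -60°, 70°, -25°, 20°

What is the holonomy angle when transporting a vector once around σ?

Holonomy = total enclosed curvature = (-5°) + (-60°) + 70° + (-25°) + 20° = 0°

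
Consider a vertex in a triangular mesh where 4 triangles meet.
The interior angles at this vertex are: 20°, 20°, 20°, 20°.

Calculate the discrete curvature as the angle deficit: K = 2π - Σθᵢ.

Sum of angles = 80°. K = 360° - 80° = 280° = 14π/9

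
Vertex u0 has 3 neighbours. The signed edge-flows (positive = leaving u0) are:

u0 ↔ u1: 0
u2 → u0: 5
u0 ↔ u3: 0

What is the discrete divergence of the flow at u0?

Divergence = sum of outgoing flows = 0 + (-5) + 0 = -5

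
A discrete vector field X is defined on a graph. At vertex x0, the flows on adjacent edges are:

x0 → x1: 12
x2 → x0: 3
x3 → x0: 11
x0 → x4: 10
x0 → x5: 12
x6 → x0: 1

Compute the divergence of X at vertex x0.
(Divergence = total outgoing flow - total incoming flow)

Divergence = sum of outgoing flows = 12 + (-3) + (-11) + 10 + 12 + (-1) = 19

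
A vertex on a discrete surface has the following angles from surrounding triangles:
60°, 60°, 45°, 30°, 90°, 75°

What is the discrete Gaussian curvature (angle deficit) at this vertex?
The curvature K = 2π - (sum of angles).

Sum of angles = 360°. K = 360° - 360° = 0° = 0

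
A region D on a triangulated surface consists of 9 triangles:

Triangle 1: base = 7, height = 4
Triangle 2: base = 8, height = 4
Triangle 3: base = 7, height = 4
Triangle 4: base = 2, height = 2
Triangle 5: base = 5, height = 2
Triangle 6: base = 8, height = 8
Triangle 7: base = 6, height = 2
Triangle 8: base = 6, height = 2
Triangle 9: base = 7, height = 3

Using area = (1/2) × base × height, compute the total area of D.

(1/2)×7×4 + (1/2)×8×4 + (1/2)×7×4 + (1/2)×2×2 + (1/2)×5×2 + (1/2)×8×8 + (1/2)×6×2 + (1/2)×6×2 + (1/2)×7×3 = 105.5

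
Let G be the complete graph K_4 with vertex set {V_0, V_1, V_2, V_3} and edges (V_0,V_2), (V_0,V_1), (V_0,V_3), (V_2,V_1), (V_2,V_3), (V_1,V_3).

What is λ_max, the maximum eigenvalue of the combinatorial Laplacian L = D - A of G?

For the complete graph K_n, L = nI − J (J = all-ones matrix). J has eigenvalues n (once, eigenvector 𝟙) and 0 (multiplicity n−1), so L has eigenvalues 0 (once) and n (multiplicity n−1). Here n = 4: eigenvalue 0 once and 4 with multiplicity 3.
Laplacian eigenvalues: [0.0, 4.0, 4.0, 4.0]. Largest eigenvalue (spectral radius) = 4.0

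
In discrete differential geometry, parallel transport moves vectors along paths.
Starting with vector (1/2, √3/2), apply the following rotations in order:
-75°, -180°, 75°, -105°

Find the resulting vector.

Total rotation: (-75°) + (-180°) + 75° + (-105°) = -285° ≡ 75° (mod 360°). Final vector: (-0.7071, 0.7071)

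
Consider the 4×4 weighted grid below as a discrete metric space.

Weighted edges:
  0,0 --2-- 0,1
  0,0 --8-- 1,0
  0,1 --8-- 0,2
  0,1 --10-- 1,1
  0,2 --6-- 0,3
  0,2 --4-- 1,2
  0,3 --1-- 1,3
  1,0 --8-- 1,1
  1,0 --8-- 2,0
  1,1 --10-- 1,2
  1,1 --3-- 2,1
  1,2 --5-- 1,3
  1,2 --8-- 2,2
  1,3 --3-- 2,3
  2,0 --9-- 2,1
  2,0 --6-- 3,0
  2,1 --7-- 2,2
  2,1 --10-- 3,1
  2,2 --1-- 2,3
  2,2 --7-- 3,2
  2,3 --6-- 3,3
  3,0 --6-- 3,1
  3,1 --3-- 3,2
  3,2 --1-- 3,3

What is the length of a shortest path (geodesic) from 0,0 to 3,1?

Shortest path: 0,0 → 0,1 → 1,1 → 2,1 → 3,1, total weight = 25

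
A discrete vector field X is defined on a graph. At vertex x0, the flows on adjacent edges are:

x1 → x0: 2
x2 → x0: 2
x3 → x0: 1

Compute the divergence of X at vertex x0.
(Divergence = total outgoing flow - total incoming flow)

Divergence = sum of outgoing flows = (-2) + (-2) + (-1) = -5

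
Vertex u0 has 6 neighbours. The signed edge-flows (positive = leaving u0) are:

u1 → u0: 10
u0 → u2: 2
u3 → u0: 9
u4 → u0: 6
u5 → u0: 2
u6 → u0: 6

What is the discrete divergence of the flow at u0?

Divergence = sum of outgoing flows = (-10) + 2 + (-9) + (-6) + (-2) + (-6) = -31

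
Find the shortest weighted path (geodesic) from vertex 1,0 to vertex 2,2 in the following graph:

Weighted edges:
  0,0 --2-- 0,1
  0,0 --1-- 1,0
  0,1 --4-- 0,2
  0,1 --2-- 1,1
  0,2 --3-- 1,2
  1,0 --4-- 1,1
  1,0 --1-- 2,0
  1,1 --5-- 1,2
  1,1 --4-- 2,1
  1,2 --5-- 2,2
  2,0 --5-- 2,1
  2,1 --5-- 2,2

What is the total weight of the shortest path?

Shortest path: 1,0 → 2,0 → 2,1 → 2,2, total weight = 11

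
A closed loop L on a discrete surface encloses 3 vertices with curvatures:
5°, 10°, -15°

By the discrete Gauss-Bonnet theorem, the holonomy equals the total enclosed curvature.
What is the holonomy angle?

Holonomy = total enclosed curvature = 5° + 10° + (-15°) = 0°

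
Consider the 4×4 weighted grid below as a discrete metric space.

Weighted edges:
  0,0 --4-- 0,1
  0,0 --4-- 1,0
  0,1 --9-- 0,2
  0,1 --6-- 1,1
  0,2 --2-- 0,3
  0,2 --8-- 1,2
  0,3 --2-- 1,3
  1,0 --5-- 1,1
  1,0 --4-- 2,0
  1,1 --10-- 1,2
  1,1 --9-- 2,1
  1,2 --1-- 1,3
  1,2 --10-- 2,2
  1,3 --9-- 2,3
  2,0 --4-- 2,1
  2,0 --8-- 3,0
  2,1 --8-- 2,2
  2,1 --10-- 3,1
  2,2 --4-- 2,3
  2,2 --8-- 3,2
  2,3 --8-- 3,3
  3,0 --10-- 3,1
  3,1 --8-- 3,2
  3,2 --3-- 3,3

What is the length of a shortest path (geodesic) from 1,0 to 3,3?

Shortest path: 1,0 → 2,0 → 2,1 → 2,2 → 3,2 → 3,3, total weight = 27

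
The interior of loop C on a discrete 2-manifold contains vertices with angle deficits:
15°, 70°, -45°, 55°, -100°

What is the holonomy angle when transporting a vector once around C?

Holonomy = total enclosed curvature = 15° + 70° + (-45°) + 55° + (-100°) = -5°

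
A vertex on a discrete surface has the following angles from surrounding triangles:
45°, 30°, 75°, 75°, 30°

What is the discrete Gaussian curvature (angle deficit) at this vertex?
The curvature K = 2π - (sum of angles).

Sum of angles = 255°. K = 360° - 255° = 105° = 7π/12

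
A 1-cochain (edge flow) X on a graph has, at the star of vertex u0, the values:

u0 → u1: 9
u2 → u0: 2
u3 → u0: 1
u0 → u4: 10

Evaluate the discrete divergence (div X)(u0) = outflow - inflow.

Divergence = sum of outgoing flows = 9 + (-2) + (-1) + 10 = 16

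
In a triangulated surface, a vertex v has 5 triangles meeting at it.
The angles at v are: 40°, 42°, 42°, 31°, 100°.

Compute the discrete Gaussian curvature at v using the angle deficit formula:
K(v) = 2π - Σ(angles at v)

Sum of angles = 255°. K = 360° - 255° = 105° = 7π/12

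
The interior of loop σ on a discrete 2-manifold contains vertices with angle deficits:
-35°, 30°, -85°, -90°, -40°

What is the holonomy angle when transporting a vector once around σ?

Holonomy = total enclosed curvature = (-35°) + 30° + (-85°) + (-90°) + (-40°) = -220°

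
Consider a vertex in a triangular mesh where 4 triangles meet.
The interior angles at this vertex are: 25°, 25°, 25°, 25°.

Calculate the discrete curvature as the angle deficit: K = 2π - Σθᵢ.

Sum of angles = 100°. K = 360° - 100° = 260°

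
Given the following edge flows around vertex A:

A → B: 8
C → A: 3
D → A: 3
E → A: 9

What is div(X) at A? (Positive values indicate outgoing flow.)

Divergence = sum of outgoing flows = 8 + (-3) + (-3) + (-9) = -7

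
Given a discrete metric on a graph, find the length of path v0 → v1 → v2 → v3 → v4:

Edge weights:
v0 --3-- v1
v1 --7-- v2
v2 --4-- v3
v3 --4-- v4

Arc length = 3 + 7 + 4 + 4 = 18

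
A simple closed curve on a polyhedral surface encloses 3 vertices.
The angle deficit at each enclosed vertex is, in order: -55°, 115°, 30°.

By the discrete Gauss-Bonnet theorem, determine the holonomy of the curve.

Holonomy = total enclosed curvature = (-55°) + 115° + 30° = 90°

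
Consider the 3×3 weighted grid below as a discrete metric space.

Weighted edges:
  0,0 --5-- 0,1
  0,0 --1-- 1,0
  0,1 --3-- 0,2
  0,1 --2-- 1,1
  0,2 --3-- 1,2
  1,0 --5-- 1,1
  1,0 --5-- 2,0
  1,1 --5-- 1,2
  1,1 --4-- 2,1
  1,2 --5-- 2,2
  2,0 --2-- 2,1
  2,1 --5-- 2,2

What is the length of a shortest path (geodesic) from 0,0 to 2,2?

Shortest path: 0,0 → 1,0 → 2,0 → 2,1 → 2,2, total weight = 13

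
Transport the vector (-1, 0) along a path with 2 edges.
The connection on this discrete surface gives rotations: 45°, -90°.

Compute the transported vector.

Total rotation: 45° + (-90°) = -45°. Final vector: (-0.7071, 0.7071)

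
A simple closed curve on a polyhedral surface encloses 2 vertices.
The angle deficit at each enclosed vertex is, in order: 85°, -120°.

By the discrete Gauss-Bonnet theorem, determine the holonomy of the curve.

Holonomy = total enclosed curvature = 85° + (-120°) = -35°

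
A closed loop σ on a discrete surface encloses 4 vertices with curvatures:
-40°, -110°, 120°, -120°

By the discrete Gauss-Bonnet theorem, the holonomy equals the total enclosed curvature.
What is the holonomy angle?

Holonomy = total enclosed curvature = (-40°) + (-110°) + 120° + (-120°) = -150°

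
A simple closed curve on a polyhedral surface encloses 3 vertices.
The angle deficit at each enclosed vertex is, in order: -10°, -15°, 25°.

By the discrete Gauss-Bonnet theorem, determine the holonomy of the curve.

Holonomy = total enclosed curvature = (-10°) + (-15°) + 25° = 0°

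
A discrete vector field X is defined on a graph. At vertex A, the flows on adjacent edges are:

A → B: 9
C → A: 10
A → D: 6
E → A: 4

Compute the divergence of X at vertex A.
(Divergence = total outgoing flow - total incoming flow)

Divergence = sum of outgoing flows = 9 + (-10) + 6 + (-4) = 1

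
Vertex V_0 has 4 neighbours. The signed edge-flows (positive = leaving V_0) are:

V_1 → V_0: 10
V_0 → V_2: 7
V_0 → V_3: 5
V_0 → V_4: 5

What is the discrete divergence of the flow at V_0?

Divergence = sum of outgoing flows = (-10) + 7 + 5 + 5 = 7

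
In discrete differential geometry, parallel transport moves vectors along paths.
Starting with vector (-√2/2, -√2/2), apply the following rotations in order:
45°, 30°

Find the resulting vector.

Total rotation: 45° + 30° = 75°. Final vector: (0.5000, -0.8660)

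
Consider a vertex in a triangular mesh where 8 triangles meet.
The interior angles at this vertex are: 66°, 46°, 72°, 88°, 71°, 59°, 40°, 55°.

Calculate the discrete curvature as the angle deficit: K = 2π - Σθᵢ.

Sum of angles = 497°. K = 360° - 497° = -137° = -137π/180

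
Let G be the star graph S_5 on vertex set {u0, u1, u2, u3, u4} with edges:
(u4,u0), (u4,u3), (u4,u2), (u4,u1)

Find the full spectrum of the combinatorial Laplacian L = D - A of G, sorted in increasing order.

The star S_5 is the complete bipartite graph K_{1,4} (one hub of degree 4, 4 leaves of degree 1). The Laplacian spectrum of K_{p,q} is 0, p (multiplicity q−1), q (multiplicity p−1), p+q. With p = 1, q = 4: 0 once, 1 with multiplicity 3, and 5 once. (Check: trace L = sum of degrees = 8 = 3·1 + 5.)
Laplacian eigenvalues (increasing order): [0.0, 1.0, 1.0, 1.0, 5.0]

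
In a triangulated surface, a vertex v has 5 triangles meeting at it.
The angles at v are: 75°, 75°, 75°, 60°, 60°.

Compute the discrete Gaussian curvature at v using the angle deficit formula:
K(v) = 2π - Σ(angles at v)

Sum of angles = 345°. K = 360° - 345° = 15° = π/12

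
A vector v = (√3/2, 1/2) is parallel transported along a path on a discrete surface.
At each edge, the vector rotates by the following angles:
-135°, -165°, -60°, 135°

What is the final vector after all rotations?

Total rotation: (-135°) + (-165°) + (-60°) + 135° = -225° ≡ 135° (mod 360°). Final vector: (-0.9659, 0.2588)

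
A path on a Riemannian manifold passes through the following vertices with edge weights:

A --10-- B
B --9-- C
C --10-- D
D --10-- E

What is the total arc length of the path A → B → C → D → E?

Arc length = 10 + 9 + 10 + 10 = 39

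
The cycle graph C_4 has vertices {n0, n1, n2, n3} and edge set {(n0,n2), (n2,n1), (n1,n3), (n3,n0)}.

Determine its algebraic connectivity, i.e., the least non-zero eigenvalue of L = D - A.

The cycle graph C_n has Laplacian eigenvalues λ_k = 2 − 2cos(2πk/n), k = 0, 1, …, n−1. Here n = 4:
k=0: 2 − 2cos(0) = 0.0; k=1: 2 − 2cos(π/2) = 2.0; k=2: 2 − 2cos(π) = 4.0; k=3: 2 − 2cos(3π/2) = 2.0.
Laplacian eigenvalues: [0.0, 2.0, 2.0, 4.0]. Algebraic connectivity (smallest non-zero eigenvalue) = 2.0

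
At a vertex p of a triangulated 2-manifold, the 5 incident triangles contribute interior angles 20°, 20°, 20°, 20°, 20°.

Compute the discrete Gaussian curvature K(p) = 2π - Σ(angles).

Sum of angles = 100°. K = 360° - 100° = 260° = 13π/9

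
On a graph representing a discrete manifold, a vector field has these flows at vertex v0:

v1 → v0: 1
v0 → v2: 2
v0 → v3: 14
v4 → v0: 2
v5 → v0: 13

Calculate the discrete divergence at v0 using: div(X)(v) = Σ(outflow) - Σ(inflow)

Divergence = sum of outgoing flows = (-1) + 2 + 14 + (-2) + (-13) = 0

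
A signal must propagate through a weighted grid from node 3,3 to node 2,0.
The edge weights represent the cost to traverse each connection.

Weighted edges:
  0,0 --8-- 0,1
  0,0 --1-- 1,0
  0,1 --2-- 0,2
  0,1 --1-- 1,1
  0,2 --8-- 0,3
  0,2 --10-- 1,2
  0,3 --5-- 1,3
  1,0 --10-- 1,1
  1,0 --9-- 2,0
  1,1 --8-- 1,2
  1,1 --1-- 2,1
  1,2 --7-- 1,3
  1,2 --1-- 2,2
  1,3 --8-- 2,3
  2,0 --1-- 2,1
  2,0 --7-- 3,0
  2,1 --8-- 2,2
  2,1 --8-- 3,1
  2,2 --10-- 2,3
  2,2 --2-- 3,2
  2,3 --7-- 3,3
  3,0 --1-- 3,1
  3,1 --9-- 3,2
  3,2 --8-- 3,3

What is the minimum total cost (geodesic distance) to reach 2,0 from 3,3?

Shortest path: 3,3 → 3,2 → 2,2 → 2,1 → 2,0, total weight = 19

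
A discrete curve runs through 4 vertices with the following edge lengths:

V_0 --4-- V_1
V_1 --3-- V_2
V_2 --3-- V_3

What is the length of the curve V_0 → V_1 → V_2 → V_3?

Arc length = 4 + 3 + 3 = 10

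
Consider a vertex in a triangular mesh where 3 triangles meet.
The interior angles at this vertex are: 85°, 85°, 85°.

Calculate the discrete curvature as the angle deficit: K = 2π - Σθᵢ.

Sum of angles = 255°. K = 360° - 255° = 105° = 7π/12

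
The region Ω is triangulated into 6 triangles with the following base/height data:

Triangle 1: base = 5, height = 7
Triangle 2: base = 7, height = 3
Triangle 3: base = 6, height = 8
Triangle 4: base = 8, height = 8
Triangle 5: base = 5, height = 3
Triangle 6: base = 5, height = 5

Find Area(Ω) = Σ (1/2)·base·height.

(1/2)×5×7 + (1/2)×7×3 + (1/2)×6×8 + (1/2)×8×8 + (1/2)×5×3 + (1/2)×5×5 = 104.0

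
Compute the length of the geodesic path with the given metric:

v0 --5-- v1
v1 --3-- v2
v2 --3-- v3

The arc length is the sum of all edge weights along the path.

Arc length = 5 + 3 + 3 = 11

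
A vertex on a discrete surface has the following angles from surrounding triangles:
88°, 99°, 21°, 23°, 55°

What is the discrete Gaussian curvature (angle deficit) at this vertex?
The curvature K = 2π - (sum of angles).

Sum of angles = 286°. K = 360° - 286° = 74° = 37π/90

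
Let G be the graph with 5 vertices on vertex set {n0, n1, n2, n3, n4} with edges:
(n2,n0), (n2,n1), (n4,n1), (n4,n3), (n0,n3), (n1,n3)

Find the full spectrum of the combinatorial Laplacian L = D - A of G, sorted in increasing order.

Degrees: deg(n0) = 2, deg(n1) = 3, deg(n2) = 2, deg(n3) = 3, deg(n4) = 2.
L = D − A with rows/columns ordered (n0, n1, n2, n3, n4):
  [ 2,  0, -1, -1,  0]
  [ 0,  3, -1, -1, -1]
  [-1, -1,  2,  0,  0]
  [-1, -1,  0,  3, -1]
  [ 0, -1,  0, -1,  2]
Characteristic polynomial: det(λI − L) = λ(λ² − 5λ + 5)(λ² − 7λ + 11).
Roots: λ = 0; (λ² − 5λ + 5) = 0 ⇒ λ = (5 ± √5)/2 ≈ 1.382, 3.618; (λ² − 7λ + 11) = 0 ⇒ λ = (7 ± √5)/2 ≈ 2.382, 4.618.
(Check: the roots sum (with multiplicity) to 12, matching trace L = Σdeg = 2·6 = 12.)
Laplacian eigenvalues (increasing order): [0.0, 1.382, 2.382, 3.618, 4.618]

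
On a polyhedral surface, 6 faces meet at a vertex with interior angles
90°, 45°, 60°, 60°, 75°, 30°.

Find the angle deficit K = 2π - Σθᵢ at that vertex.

Sum of angles = 360°. K = 360° - 360° = 0° = 0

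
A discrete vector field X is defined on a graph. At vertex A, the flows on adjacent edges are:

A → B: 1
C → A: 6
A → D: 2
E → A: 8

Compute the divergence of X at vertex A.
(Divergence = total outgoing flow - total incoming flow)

Divergence = sum of outgoing flows = 1 + (-6) + 2 + (-8) = -11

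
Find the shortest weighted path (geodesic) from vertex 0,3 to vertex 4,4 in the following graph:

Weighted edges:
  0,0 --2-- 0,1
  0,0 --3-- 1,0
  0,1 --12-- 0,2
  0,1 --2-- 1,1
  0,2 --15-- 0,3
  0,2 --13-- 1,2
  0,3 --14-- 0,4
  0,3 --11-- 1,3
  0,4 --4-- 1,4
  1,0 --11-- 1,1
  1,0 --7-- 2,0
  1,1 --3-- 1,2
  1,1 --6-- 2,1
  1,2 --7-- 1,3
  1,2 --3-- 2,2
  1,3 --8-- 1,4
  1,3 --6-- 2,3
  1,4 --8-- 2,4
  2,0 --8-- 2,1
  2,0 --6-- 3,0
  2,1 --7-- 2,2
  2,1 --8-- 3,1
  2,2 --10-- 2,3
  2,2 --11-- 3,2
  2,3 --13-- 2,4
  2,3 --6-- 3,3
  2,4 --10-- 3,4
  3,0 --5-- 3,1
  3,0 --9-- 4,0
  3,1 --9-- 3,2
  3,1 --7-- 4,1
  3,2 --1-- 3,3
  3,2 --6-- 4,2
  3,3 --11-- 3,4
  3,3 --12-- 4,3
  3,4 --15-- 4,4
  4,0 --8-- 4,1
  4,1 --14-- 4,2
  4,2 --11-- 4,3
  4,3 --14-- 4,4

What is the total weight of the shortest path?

Shortest path: 0,3 → 1,3 → 2,3 → 3,3 → 3,4 → 4,4, total weight = 49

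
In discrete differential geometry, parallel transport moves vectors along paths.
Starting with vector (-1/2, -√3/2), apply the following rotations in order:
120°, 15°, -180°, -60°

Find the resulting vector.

Total rotation: 120° + 15° + (-180°) + (-60°) = -105°. Final vector: (-0.7071, 0.7071)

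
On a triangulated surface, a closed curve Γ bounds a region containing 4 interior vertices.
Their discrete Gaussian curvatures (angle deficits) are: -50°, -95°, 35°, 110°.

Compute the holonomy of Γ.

Holonomy = total enclosed curvature = (-50°) + (-95°) + 35° + 110° = 0°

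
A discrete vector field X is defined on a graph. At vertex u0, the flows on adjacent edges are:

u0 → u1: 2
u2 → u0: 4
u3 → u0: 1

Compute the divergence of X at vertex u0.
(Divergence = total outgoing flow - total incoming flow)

Divergence = sum of outgoing flows = 2 + (-4) + (-1) = -3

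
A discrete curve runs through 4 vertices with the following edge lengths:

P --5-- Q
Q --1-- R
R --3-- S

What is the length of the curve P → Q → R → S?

Arc length = 5 + 1 + 3 = 9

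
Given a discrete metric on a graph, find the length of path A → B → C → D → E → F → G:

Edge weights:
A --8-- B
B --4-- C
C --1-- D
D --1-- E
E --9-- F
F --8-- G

Arc length = 8 + 4 + 1 + 1 + 9 + 8 = 31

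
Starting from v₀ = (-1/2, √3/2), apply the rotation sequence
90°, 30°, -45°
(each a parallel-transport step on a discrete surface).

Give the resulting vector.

Total rotation: 90° + 30° + (-45°) = 75°. Final vector: (-0.9659, -0.2588)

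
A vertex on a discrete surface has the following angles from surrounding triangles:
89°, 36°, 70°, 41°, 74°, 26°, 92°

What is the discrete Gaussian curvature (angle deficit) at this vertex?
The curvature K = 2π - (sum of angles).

Sum of angles = 428°. K = 360° - 428° = -68° = -17π/45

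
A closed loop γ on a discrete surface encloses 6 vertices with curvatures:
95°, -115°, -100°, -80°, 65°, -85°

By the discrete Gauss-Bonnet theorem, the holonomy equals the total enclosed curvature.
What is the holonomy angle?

Holonomy = total enclosed curvature = 95° + (-115°) + (-100°) + (-80°) + 65° + (-85°) = -220°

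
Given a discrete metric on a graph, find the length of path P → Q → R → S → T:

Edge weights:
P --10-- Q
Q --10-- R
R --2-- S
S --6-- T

Arc length = 10 + 10 + 2 + 6 = 28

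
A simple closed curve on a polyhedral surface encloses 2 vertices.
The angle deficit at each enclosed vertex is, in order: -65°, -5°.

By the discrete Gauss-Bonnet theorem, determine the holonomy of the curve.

Holonomy = total enclosed curvature = (-65°) + (-5°) = -70°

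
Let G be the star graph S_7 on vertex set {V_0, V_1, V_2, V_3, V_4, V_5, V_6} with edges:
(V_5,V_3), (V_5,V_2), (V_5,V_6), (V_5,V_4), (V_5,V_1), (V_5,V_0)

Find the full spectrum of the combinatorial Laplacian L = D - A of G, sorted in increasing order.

The star S_7 is the complete bipartite graph K_{1,6} (one hub of degree 6, 6 leaves of degree 1). The Laplacian spectrum of K_{p,q} is 0, p (multiplicity q−1), q (multiplicity p−1), p+q. With p = 1, q = 6: 0 once, 1 with multiplicity 5, and 7 once. (Check: trace L = sum of degrees = 12 = 5·1 + 7.)
Laplacian eigenvalues (increasing order): [0.0, 1.0, 1.0, 1.0, 1.0, 1.0, 7.0]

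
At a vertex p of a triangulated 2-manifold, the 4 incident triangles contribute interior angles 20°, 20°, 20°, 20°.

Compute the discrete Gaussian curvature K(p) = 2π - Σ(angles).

Sum of angles = 80°. K = 360° - 80° = 280°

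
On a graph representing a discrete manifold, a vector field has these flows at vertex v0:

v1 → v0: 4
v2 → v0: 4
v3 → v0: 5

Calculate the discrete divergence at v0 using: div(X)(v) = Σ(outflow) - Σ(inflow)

Divergence = sum of outgoing flows = (-4) + (-4) + (-5) = -13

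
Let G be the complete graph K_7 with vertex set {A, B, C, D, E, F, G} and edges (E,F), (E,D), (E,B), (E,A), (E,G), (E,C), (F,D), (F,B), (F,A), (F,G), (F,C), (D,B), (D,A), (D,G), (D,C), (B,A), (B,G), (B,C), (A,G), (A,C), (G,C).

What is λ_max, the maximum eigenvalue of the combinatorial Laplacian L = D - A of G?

For the complete graph K_n, L = nI − J (J = all-ones matrix). J has eigenvalues n (once, eigenvector 𝟙) and 0 (multiplicity n−1), so L has eigenvalues 0 (once) and n (multiplicity n−1). Here n = 7: eigenvalue 0 once and 7 with multiplicity 6.
Laplacian eigenvalues: [0.0, 7.0, 7.0, 7.0, 7.0, 7.0, 7.0]. Largest eigenvalue (spectral radius) = 7.0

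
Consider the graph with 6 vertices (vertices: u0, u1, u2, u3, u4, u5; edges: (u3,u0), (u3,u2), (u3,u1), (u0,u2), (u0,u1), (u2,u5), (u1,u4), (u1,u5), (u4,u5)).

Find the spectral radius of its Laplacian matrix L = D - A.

Degrees: deg(u0) = 3, deg(u1) = 4, deg(u2) = 3, deg(u3) = 3, deg(u4) = 2, deg(u5) = 3.
L = D − A with rows/columns ordered (u0, u1, u2, u3, u4, u5):
  [ 3, -1, -1, -1,  0,  0]
  [-1,  4,  0, -1, -1, -1]
  [-1,  0,  3, -1,  0, -1]
  [-1, -1, -1,  3,  0,  0]
  [ 0, -1,  0,  0,  2, -1]
  [ 0, -1, -1,  0, -1,  3]
Characteristic polynomial: det(λI − L) = λ(λ² − 7λ + 8)(λ − 3)(λ − 4)².
Roots: λ = 0; (λ² − 7λ + 8) = 0 ⇒ λ = (7 ± √17)/2 ≈ 1.4384, 5.5616; (λ − 3) = 0 ⇒ λ = 3; (λ − 4) = 0 ⇒ λ = 4 (multiplicity 2).
(Check: the roots sum (with multiplicity) to 18, matching trace L = Σdeg = 2·9 = 18.)
Laplacian eigenvalues: [0.0, 1.4384, 3.0, 4.0, 4.0, 5.5616]. Largest eigenvalue (spectral radius) = 5.5616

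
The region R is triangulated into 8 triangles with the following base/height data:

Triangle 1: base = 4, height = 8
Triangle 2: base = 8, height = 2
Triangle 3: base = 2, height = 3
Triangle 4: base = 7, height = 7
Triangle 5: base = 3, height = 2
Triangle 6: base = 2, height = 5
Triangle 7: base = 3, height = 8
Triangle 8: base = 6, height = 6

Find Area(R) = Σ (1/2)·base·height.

(1/2)×4×8 + (1/2)×8×2 + (1/2)×2×3 + (1/2)×7×7 + (1/2)×3×2 + (1/2)×2×5 + (1/2)×3×8 + (1/2)×6×6 = 89.5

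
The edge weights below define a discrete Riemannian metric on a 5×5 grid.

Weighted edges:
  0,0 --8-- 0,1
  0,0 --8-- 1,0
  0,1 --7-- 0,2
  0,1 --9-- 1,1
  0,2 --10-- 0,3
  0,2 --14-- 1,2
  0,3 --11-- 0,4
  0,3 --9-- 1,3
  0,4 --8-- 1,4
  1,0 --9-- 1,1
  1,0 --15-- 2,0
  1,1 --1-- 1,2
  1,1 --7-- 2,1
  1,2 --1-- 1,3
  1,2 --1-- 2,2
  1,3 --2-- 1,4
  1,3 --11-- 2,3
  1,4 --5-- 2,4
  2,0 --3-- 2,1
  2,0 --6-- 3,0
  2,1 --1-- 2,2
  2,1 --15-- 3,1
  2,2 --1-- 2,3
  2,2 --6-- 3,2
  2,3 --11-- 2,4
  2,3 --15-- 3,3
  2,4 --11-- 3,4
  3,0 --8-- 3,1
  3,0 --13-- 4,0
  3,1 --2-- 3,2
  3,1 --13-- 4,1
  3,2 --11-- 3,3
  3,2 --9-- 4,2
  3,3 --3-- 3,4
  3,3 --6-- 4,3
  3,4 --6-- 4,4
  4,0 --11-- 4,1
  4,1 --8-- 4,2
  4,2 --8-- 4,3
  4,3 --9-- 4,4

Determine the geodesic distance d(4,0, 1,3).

Shortest path: 4,0 → 3,0 → 2,0 → 2,1 → 2,2 → 1,2 → 1,3, total weight = 25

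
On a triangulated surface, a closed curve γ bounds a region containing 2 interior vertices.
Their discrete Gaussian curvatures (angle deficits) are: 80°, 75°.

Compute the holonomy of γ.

Holonomy = total enclosed curvature = 80° + 75° = 155°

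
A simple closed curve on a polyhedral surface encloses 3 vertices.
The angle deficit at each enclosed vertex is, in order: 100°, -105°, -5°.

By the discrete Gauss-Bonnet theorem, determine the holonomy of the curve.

Holonomy = total enclosed curvature = 100° + (-105°) + (-5°) = -10°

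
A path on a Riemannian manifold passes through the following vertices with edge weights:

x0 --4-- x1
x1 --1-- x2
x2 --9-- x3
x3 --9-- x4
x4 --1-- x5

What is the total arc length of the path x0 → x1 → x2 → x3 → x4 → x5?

Arc length = 4 + 1 + 9 + 9 + 1 = 24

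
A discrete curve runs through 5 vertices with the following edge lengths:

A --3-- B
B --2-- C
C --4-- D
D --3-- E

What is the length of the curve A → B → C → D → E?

Arc length = 3 + 2 + 4 + 3 = 12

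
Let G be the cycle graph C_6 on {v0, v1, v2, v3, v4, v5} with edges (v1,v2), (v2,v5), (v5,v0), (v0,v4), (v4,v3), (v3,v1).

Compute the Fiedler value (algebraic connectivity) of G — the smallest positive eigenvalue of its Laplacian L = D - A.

The cycle graph C_n has Laplacian eigenvalues λ_k = 2 − 2cos(2πk/n), k = 0, 1, …, n−1. Here n = 6:
k=0: 2 − 2cos(0) = 0.0; k=1: 2 − 2cos(π/3) = 1.0; k=2: 2 − 2cos(2π/3) = 3.0; k=3: 2 − 2cos(π) = 4.0; k=4: 2 − 2cos(4π/3) = 3.0; k=5: 2 − 2cos(5π/3) = 1.0.
Laplacian eigenvalues: [0.0, 1.0, 1.0, 3.0, 3.0, 4.0]. Algebraic connectivity (smallest non-zero eigenvalue) = 1.0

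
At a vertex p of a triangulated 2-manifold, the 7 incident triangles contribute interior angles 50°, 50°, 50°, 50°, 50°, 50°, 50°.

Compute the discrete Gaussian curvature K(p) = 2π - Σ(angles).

Sum of angles = 350°. K = 360° - 350° = 10° = π/18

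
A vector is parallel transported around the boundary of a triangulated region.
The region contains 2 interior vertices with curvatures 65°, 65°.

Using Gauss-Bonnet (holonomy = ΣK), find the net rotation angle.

Holonomy = total enclosed curvature = 65° + 65° = 130°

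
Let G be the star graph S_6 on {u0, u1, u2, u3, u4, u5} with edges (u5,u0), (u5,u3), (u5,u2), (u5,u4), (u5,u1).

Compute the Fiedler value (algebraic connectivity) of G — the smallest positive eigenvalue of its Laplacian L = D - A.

The star S_6 is the complete bipartite graph K_{1,5} (one hub of degree 5, 5 leaves of degree 1). The Laplacian spectrum of K_{p,q} is 0, p (multiplicity q−1), q (multiplicity p−1), p+q. With p = 1, q = 5: 0 once, 1 with multiplicity 4, and 6 once. (Check: trace L = sum of degrees = 10 = 4·1 + 6.)
Laplacian eigenvalues: [0.0, 1.0, 1.0, 1.0, 1.0, 6.0]. Algebraic connectivity (smallest non-zero eigenvalue) = 1.0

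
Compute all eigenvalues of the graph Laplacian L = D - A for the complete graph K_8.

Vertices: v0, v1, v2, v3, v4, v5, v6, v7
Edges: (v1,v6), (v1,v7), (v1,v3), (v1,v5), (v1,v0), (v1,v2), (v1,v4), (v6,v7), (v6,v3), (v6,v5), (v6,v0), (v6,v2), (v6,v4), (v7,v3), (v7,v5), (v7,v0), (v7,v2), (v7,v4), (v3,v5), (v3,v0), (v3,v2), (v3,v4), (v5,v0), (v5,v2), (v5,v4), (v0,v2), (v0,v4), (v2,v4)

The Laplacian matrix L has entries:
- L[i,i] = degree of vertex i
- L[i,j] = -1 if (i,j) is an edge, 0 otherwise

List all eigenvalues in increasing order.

For the complete graph K_n, L = nI − J (J = all-ones matrix). J has eigenvalues n (once, eigenvector 𝟙) and 0 (multiplicity n−1), so L has eigenvalues 0 (once) and n (multiplicity n−1). Here n = 8: eigenvalue 0 once and 8 with multiplicity 7.
Laplacian eigenvalues (increasing order): [0.0, 8.0, 8.0, 8.0, 8.0, 8.0, 8.0, 8.0]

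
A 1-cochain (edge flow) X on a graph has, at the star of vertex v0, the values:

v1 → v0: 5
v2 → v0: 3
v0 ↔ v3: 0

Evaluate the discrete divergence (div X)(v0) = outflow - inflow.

Divergence = sum of outgoing flows = (-5) + (-3) + 0 = -8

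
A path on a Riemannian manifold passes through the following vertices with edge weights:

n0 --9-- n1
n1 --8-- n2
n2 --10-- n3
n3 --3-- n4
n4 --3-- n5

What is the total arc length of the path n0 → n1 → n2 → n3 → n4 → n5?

Arc length = 9 + 8 + 10 + 3 + 3 = 33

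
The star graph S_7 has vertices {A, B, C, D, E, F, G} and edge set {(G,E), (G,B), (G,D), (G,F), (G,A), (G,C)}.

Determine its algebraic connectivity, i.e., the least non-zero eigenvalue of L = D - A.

The star S_7 is the complete bipartite graph K_{1,6} (one hub of degree 6, 6 leaves of degree 1). The Laplacian spectrum of K_{p,q} is 0, p (multiplicity q−1), q (multiplicity p−1), p+q. With p = 1, q = 6: 0 once, 1 with multiplicity 5, and 7 once. (Check: trace L = sum of degrees = 12 = 5·1 + 7.)
Laplacian eigenvalues: [0.0, 1.0, 1.0, 1.0, 1.0, 1.0, 7.0]. Algebraic connectivity (smallest non-zero eigenvalue) = 1.0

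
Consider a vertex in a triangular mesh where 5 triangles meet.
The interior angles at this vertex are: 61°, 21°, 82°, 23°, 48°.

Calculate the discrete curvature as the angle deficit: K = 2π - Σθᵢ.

Sum of angles = 235°. K = 360° - 235° = 125° = 25π/36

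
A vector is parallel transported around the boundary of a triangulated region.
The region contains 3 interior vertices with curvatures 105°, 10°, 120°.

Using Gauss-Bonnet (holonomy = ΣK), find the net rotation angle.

Holonomy = total enclosed curvature = 105° + 10° + 120° = 235°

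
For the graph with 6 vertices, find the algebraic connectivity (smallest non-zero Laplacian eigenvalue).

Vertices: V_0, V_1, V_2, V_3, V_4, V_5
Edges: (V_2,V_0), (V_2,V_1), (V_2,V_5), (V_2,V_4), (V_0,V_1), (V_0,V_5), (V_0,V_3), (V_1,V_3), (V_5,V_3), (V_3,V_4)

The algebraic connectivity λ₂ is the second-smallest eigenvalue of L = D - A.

Degrees: deg(V_0) = 4, deg(V_1) = 3, deg(V_2) = 4, deg(V_3) = 4, deg(V_4) = 2, deg(V_5) = 3.
L = D − A with rows/columns ordered (V_0, V_1, V_2, V_3, V_4, V_5):
  [ 4, -1, -1, -1,  0, -1]
  [-1,  3, -1, -1,  0,  0]
  [-1, -1,  4,  0, -1, -1]
  [-1, -1,  0,  4, -1, -1]
  [ 0,  0, -1, -1,  2,  0]
  [-1,  0, -1, -1,  0,  3]
Characteristic polynomial: det(λI − L) = λ(λ − 2)(λ − 3)(λ − 4)(λ − 5)(λ − 6).
Roots: λ = 0; (λ − 2) = 0 ⇒ λ = 2; (λ − 3) = 0 ⇒ λ = 3; (λ − 4) = 0 ⇒ λ = 4; (λ − 5) = 0 ⇒ λ = 5; (λ − 6) = 0 ⇒ λ = 6.
(Check: the roots sum (with multiplicity) to 20, matching trace L = Σdeg = 2·10 = 20.)
Laplacian eigenvalues: [0.0, 2.0, 3.0, 4.0, 5.0, 6.0]. Algebraic connectivity (smallest non-zero eigenvalue) = 2.0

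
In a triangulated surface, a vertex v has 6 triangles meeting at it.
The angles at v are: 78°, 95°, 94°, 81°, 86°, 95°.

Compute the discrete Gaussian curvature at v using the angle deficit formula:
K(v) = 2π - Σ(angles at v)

Sum of angles = 529°. K = 360° - 529° = -169° = -169π/180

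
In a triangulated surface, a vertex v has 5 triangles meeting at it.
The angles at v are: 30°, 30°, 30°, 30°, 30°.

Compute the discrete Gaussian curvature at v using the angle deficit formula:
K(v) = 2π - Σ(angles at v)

Sum of angles = 150°. K = 360° - 150° = 210° = 7π/6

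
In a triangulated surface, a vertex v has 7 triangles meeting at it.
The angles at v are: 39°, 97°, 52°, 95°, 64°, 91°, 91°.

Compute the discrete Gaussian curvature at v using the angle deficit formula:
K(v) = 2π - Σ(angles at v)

Sum of angles = 529°. K = 360° - 529° = -169° = -169π/180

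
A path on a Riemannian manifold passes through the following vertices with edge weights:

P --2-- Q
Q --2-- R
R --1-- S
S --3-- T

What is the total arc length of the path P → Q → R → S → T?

Arc length = 2 + 2 + 1 + 3 = 8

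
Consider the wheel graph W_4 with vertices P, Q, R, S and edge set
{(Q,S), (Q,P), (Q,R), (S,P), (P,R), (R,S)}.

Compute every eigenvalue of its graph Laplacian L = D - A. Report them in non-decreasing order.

The wheel W_4 is the join K_1 ∨ C_3 (a hub joined to every vertex of a cycle of length 3). For a join G ∨ H (G on p vertices, H on q vertices) the Laplacian spectrum is 0, p+q, the eigenvalues of L(G) other than one 0 each shifted by +q, and the eigenvalues of L(H) other than one 0 each shifted by +p. With G = K_1 (p = 1, nothing left after dropping its 0) and H = C_3 (q = 3, eigenvalues 2 − 2cos(2πk/3), k = 0, …, 2; drop k = 0), the spectrum of W_4 is 0, 4, and 1 + (2 − 2cos(2πk/3)) = 3 − 2cos(2πk/3) for k = 1, …, 2:
k=1: 3 − 2cos(2π/3) = 4.0; k=2: 3 − 2cos(4π/3) = 4.0.
Laplacian eigenvalues (increasing order): [0.0, 4.0, 4.0, 4.0]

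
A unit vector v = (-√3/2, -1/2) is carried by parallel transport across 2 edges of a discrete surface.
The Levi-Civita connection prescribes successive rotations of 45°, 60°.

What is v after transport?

Total rotation: 45° + 60° = 105°. Final vector: (0.7071, -0.7071)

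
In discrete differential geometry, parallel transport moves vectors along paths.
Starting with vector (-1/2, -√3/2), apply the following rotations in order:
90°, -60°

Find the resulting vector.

Total rotation: 90° + (-60°) = 30°. Final vector: (0, -1)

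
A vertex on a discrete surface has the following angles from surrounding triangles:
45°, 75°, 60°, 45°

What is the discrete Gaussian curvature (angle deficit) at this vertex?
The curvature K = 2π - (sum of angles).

Sum of angles = 225°. K = 360° - 225° = 135° = 3π/4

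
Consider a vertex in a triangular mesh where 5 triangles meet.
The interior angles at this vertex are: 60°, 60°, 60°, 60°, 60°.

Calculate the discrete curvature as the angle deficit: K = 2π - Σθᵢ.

Sum of angles = 300°. K = 360° - 300° = 60° = π/3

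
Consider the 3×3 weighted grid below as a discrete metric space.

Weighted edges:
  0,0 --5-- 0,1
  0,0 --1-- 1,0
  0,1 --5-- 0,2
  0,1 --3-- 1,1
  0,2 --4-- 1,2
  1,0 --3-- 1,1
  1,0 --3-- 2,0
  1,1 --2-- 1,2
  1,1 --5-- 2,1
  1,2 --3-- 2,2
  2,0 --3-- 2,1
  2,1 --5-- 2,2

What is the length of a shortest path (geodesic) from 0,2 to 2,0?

Shortest path: 0,2 → 1,2 → 1,1 → 1,0 → 2,0, total weight = 12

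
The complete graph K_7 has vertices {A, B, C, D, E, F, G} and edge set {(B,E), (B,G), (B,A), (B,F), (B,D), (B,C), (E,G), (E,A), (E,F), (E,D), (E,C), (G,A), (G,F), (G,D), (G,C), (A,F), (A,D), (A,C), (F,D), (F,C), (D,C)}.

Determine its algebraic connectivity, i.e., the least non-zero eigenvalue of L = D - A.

For the complete graph K_n, L = nI − J (J = all-ones matrix). J has eigenvalues n (once, eigenvector 𝟙) and 0 (multiplicity n−1), so L has eigenvalues 0 (once) and n (multiplicity n−1). Here n = 7: eigenvalue 0 once and 7 with multiplicity 6.
Laplacian eigenvalues: [0.0, 7.0, 7.0, 7.0, 7.0, 7.0, 7.0]. Algebraic connectivity (smallest non-zero eigenvalue) = 7.0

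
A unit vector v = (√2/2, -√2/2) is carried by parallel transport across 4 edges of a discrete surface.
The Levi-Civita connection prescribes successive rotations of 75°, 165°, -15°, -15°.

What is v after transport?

Total rotation: 75° + 165° + (-15°) + (-15°) = 210° ≡ -150° (mod 360°). Final vector: (-0.9659, 0.2588)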